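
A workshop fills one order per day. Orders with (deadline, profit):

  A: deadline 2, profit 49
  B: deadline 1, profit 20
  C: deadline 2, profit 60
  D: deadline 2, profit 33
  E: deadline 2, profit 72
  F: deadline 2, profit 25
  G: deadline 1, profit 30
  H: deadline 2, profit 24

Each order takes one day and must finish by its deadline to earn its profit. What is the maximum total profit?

132

Profit order: E=72 C=60 A=49 D=33 G=30 F=25 H=24 B=20
Assign: E→slot 2, C→slot 1, A skipped, D skipped, G skipped, F skipped, H skipped, B skipped.
Slots: [1:C] [2:E]
Profit = 60 + 72 = 132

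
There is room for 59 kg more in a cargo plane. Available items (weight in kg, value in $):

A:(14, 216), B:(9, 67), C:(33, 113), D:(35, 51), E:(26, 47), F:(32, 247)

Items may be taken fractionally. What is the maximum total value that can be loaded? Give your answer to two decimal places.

543.70

Order: A (216/14=15.43) > F (247/32=7.72) > B (67/9=7.44) > C (113/33=3.42) > E (47/26=1.81) > D (51/35=1.46)
Fill: take A (14 @ 216) → take F (32 @ 247) → take B (9 @ 67) → take 4/33 of C → 13.70; 59/59 used.
Total value = 543.70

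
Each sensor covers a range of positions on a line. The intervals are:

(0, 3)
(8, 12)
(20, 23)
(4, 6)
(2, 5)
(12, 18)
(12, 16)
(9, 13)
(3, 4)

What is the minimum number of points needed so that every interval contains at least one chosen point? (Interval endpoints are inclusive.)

Sorted: [0,3] [3,4] [2,5] [4,6] [8,12] [9,13] [12,16] [12,18] [20,23]
{[0,3],[3,4],[2,5]} hit by 3; {[4,6]} hit by 6; {[8,12],[9,13],[12,16],[12,18]} hit by 12; {[20,23]} hit by 23.
Points: 3, 6, 12, 23 (4 total).

4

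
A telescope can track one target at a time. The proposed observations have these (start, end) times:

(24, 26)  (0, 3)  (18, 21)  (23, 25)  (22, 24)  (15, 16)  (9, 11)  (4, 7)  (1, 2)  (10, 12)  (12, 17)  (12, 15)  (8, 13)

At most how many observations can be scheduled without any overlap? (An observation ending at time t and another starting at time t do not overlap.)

Greedy by earliest finish: after sorting by end time, pick each interval compatible with the last pick.
Sorted by end: (1,2)  (0,3)  (4,7)  (9,11)  (10,12)  (8,13)  (12,15)  (15,16)  (12,17)  (18,21)  (22,24)  (23,25)  (24,26)
take (1,2); skip (0,3); take (4,7); take (9,11); skip (10,12); take (12,15); take (15,16); take (18,21); take (22,24); skip (23,25); take (24,26).
Selected 8 observations.

8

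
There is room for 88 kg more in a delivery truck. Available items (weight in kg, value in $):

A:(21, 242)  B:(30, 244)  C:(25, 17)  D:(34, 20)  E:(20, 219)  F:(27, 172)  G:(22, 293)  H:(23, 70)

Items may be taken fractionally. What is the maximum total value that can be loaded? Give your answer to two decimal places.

957.33

Greedy by value/weight ratio, highest first.
Ratios (sorted): G 13.32, A 11.52, E 10.95, B 8.13, F 6.37, H 3.04, C 0.68, D 0.59
take G (22 @ 293); take A (21 @ 242); take E (20 @ 219); take 25/30 of B → 203.33. Capacity used 88/88.
Total value = 957.33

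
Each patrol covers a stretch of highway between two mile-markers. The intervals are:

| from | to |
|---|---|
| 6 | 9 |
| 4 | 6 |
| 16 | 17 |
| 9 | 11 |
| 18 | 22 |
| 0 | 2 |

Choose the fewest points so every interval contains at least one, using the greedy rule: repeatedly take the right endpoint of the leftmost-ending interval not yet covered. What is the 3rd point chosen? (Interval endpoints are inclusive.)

11

By right end: [0,2]  [4,6]  [6,9]  [9,11]  [16,17]  [18,22]
[0,2] uncovered → point at 2; [4,6] uncovered → point at 6; [9,11] uncovered → point at 11; [16,17] uncovered → point at 17; [18,22] uncovered → point at 22.
Points: 2, 6, 11, 17, 22 (5 total).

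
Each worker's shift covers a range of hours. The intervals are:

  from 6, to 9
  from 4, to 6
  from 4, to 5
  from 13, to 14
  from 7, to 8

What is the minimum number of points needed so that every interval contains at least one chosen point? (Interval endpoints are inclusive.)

3

Process intervals by earliest right end; each time one isn't hit yet, stab at its right endpoint.
Sorted: [4,5] [4,6] [7,8] [6,9] [13,14]
{[4,5],[4,6]} hit by 5; {[7,8],[6,9]} hit by 8; {[13,14]} hit by 14.
Points: 5, 8, 14 (3 total).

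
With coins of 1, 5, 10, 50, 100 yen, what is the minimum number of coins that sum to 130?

Use the largest denomination that fits, subtract, and repeat.
130 − 1×100→30 − 3×10→0
Total coins = 1 + 3 = 4

4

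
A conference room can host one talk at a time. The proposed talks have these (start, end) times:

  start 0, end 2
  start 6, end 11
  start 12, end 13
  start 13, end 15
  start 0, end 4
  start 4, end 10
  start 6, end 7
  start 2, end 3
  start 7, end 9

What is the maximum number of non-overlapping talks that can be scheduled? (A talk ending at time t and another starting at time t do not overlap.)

Greedy by earliest finish: after sorting by end time, pick each interval compatible with the last pick.
Sorted by end: (0,2)  (2,3)  (0,4)  (6,7)  (7,9)  (4,10)  (6,11)  (12,13)  (13,15)
take (0,2); take (2,3); take (6,7); take (7,9); take (12,13); take (13,15).
Selected 6 talks.

6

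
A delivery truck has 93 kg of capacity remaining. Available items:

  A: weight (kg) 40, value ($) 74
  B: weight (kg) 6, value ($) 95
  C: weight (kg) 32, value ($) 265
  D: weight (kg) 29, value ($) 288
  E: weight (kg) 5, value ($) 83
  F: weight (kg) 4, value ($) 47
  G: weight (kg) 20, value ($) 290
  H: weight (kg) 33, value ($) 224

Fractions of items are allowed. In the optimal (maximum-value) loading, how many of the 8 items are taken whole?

5

Greedy by value/weight ratio, highest first.
Ratios (sorted): E 16.60, B 15.83, G 14.50, F 11.75, D 9.93, C 8.28, H 6.79, A 1.85
take E (5 @ 83); take B (6 @ 95); take G (20 @ 290); take F (4 @ 47); take D (29 @ 288); take 29/32 of C → 240.16. Capacity used 93/93.
5 item(s) taken whole; one partial (take 29/32 of C).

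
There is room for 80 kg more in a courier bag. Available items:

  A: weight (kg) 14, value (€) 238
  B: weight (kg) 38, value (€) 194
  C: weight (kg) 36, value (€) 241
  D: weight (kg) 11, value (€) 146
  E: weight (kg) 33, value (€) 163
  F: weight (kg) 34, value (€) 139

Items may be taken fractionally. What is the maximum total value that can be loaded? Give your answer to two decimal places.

722.00

Greedy by value/weight ratio, highest first.
Order: A (238/14=17.00) > D (146/11=13.27) > C (241/36=6.69) > B (194/38=5.11) > E (163/33=4.94) > F (139/34=4.09)
Fill: take A (14 @ 238) → take D (11 @ 146) → take C (36 @ 241) → take 19/38 of B → 97.00; 80/80 used.
Total value = 722.00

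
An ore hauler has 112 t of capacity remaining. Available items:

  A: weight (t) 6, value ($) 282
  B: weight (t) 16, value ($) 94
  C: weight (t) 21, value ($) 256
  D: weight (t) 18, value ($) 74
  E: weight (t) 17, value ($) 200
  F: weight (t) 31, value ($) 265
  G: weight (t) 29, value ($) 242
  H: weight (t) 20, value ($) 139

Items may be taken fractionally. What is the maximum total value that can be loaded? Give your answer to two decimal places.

1300.60

Order: A (282/6=47.00) > C (256/21=12.19) > E (200/17=11.76) > F (265/31=8.55) > G (242/29=8.34) > H (139/20=6.95) > B (94/16=5.88) > D (74/18=4.11)
Fill: take A (6 @ 282) → take C (21 @ 256) → take E (17 @ 200) → take F (31 @ 265) → take G (29 @ 242) → take 8/20 of H → 55.60; 112/112 used.
Total value = 1300.60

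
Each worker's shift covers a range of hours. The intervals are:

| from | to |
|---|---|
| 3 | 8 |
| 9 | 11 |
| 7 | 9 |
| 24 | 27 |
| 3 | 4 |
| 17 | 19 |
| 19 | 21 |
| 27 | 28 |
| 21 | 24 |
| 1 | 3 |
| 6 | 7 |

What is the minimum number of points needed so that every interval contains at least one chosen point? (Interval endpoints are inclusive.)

6

Sorted: [1,3] [3,4] [6,7] [3,8] [7,9] [9,11] [17,19] [19,21] [21,24] [24,27] [27,28]
{[1,3],[3,4]} hit by 3; {[6,7],[3,8],[7,9]} hit by 7; {[9,11]} hit by 11; {[17,19],[19,21]} hit by 19; {[21,24],[24,27]} hit by 24; {[27,28]} hit by 28.
Points: 3, 7, 11, 19, 24, 28 (6 total).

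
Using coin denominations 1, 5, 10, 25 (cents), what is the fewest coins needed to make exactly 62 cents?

5

62 − 2×25→12 − 1×10→2 − 2×1→0
Total coins = 2 + 1 + 2 = 5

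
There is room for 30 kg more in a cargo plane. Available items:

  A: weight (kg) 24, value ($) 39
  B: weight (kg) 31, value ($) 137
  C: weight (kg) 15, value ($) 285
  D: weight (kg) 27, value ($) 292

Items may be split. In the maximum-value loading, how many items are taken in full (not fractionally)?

Sort by value per unit weight and fill in that order.
Ratios (sorted): C 19.00, D 10.81, B 4.42, A 1.62
take C (15 @ 285); take 15/27 of D → 162.22. Capacity used 30/30.
1 item(s) taken whole; one partial (take 15/27 of D).

1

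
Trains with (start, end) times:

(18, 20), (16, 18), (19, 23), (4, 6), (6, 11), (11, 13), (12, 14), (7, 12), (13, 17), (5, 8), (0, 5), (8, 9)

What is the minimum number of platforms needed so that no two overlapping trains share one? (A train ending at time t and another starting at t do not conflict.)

3

Count concurrent intervals with a sweep; the peak is the room count.
starts: [0, 4, 5, 6, 7, 8, 11, 12, 13, 16, 18, 19]
ends:   [5, 6, 8, 9, 11, 12, 13, 14, 17, 18, 20, 23]
s0→1 s4→2 e5→1 s5→2 e6→1 s6→2 s7→3  — peak 3.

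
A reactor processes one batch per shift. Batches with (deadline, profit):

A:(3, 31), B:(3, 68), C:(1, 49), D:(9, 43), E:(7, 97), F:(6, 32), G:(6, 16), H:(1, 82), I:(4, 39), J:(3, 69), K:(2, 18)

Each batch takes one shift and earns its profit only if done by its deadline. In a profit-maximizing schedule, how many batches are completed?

8

Sort by profit descending; place each in the latest free slot ≤ its deadline.
Profit order: E=97 H=82 J=69 B=68 C=49 D=43 I=39 F=32 A=31 K=18 G=16
Assign: E→slot 7, H→slot 1, J→slot 3, B→slot 2, C skipped, D→slot 9, I→slot 4, F→slot 6, A skipped, K skipped, G→slot 5.
Slots: [1:H] [2:B] [3:J] [4:I] [5:G] [6:F] [7:E] [9:D]
8 of 11 scheduled.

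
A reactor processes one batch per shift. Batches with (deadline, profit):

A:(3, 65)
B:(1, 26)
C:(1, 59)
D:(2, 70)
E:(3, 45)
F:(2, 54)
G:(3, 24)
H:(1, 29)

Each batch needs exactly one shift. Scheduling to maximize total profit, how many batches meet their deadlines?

Sort by profit descending; place each in the latest free slot ≤ its deadline.
Profit order: D=70 A=65 C=59 F=54 E=45 H=29 B=26 G=24
Assign: D→slot 2, A→slot 3, C→slot 1, F skipped, E skipped, H skipped, B skipped, G skipped.
Slots: [1:C] [2:D] [3:A]
3 of 8 scheduled.

3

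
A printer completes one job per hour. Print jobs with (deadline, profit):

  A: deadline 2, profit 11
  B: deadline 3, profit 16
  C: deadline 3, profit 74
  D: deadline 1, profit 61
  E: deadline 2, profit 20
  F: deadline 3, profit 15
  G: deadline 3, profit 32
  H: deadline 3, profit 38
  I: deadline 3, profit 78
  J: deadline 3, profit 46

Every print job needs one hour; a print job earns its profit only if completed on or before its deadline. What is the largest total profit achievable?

213

Sort by profit descending; place each in the latest free slot ≤ its deadline.
Profit order: I=78 C=74 D=61 J=46 H=38 G=32 E=20 B=16 F=15 A=11
Assign: I→slot 3, C→slot 2, D→slot 1, J skipped, H skipped, G skipped, E skipped, B skipped, F skipped, A skipped.
Slots: [1:D] [2:C] [3:I]
Profit = 61 + 74 + 78 = 213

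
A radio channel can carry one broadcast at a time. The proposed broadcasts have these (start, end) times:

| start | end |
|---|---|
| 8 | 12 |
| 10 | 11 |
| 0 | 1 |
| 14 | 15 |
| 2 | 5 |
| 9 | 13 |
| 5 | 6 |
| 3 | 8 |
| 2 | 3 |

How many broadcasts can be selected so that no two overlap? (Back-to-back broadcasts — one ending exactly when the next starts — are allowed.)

By end time: (0,1), (2,3), (2,5), (5,6), (3,8), (10,11), (8,12), (9,13), (14,15).
Pick (0,1); next start ≥ 1 → (2,3); next start ≥ 3 → (5,6); next start ≥ 6 → (10,11); next start ≥ 11 → (14,15).
Selected 5 broadcasts.

5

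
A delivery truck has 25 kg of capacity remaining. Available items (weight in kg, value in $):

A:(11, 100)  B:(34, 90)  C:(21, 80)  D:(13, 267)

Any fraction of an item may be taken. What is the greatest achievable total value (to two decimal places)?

Greedy by value/weight ratio, highest first.
Ratios (sorted): D 20.54, A 9.09, C 3.81, B 2.65
take D (13 @ 267); take A (11 @ 100); take 1/21 of C → 3.81. Capacity used 25/25.
Total value = 370.81

370.81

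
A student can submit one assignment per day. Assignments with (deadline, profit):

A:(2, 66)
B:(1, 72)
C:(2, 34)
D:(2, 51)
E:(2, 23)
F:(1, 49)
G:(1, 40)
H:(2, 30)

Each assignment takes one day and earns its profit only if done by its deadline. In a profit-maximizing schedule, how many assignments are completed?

2

Take jobs in profit order; each goes to the latest open slot no later than its deadline.
By profit: B(d1,72), A(d2,66), D(d2,51), F(d1,49), G(d1,40), C(d2,34), H(d2,30), E(d2,23)
B→slot 1; A→slot 2; D skipped; F skipped; G skipped; C skipped; H skipped; E skipped.
2 of 8 scheduled.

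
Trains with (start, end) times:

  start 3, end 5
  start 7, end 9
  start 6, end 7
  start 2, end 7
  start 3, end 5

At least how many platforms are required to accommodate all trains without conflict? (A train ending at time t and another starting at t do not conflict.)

3

Events (time:±→running): 2:+→1 3:+→2 3:+→3 … peak 3.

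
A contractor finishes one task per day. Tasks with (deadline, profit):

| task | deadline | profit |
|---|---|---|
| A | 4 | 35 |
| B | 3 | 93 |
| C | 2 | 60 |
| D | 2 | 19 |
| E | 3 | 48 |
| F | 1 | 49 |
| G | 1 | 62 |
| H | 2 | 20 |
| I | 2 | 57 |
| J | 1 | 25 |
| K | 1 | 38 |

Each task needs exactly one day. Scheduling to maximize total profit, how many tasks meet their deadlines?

Sort by profit descending; place each in the latest free slot ≤ its deadline.
Profit order: B=93 G=62 C=60 I=57 F=49 E=48 K=38 A=35 J=25 H=20 D=19
Assign: B→slot 3, G→slot 1, C→slot 2, I skipped, F skipped, E skipped, K skipped, A→slot 4, J skipped, H skipped, D skipped.
Slots: [1:G] [2:C] [3:B] [4:A]
4 of 11 scheduled.

4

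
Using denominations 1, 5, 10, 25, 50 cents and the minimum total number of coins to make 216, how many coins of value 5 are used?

1

Use the largest denomination that fits, subtract, and repeat.
216 = 4×50 + 1×10 + 1×5 + 1×1
Count of 5: 1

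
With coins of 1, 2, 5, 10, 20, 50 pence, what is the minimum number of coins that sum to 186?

7

186 − 3×50→36 − 1×20→16 − 1×10→6 − 1×5→1 − 1×1→0
Total coins = 3 + 1 + 1 + 1 + 1 = 7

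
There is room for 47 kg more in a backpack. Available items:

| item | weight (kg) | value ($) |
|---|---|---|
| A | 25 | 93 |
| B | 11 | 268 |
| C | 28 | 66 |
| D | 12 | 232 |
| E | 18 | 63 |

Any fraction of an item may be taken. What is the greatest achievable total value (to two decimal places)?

589.28

Greedy by value/weight ratio, highest first.
Ratios (sorted): B 24.36, D 19.33, A 3.72, E 3.50, C 2.36
take B (11 @ 268); take D (12 @ 232); take 24/25 of A → 89.28. Capacity used 47/47.
Total value = 589.28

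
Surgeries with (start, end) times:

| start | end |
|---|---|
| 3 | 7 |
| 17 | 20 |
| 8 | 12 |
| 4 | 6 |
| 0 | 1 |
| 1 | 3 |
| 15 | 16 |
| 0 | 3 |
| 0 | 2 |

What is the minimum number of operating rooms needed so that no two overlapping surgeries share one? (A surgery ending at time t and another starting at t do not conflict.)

starts: [0, 0, 0, 1, 3, 4, 8, 15, 17]
ends:   [1, 2, 3, 3, 6, 7, 12, 16, 20]
s0→1 s0→2 s0→3  — peak 3.

3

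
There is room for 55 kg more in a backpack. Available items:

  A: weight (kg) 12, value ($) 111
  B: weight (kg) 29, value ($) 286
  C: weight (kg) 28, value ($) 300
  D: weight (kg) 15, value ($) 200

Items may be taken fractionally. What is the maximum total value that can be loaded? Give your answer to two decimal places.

Greedy by value/weight ratio, highest first.
Ratios (sorted): D 13.33, C 10.71, B 9.86, A 9.25
take D (15 @ 200); take C (28 @ 300); take 12/29 of B → 118.34. Capacity used 55/55.
Total value = 618.34

618.34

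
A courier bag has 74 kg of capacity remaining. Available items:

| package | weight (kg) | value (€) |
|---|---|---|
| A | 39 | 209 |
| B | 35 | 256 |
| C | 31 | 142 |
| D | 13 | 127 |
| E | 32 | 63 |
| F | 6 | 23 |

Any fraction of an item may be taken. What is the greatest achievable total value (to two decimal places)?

522.33

Ratios (sorted): D 9.77, B 7.31, A 5.36, C 4.58, F 3.83, E 1.97
take D (13 @ 127); take B (35 @ 256); take 26/39 of A → 139.33. Capacity used 74/74.
Total value = 522.33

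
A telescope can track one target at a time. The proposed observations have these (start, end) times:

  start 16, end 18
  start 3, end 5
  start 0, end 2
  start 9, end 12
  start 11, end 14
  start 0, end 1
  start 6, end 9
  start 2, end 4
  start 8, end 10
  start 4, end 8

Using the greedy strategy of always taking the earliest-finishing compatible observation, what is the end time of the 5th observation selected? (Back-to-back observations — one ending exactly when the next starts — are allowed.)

Order by finish time; keep every interval that doesn't clash with the previous kept one.
Sorted by end: (0,1)  (0,2)  (2,4)  (3,5)  (4,8)  (6,9)  (8,10)  (9,12)  (11,14)  (16,18)
take (0,1); take (2,4); skip (3,5); take (4,8); skip (6,9); take (8,10); take (11,14); take (16,18).
Selected: (0,1) (2,4) (4,8) (8,10) (11,14) (16,18)

14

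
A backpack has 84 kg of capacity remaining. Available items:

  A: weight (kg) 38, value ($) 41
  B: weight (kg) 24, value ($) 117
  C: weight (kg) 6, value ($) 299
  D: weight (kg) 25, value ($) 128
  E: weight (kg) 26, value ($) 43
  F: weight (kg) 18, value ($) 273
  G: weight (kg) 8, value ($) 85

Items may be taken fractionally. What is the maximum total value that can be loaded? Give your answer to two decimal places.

Greedy by value/weight ratio, highest first.
Order: C (299/6=49.83) > F (273/18=15.17) > G (85/8=10.62) > D (128/25=5.12) > B (117/24=4.88) > E (43/26=1.65) > A (41/38=1.08)
Fill: take C (6 @ 299) → take F (18 @ 273) → take G (8 @ 85) → take D (25 @ 128) → take B (24 @ 117) → take 3/26 of E → 4.96; 84/84 used.
Total value = 906.96

906.96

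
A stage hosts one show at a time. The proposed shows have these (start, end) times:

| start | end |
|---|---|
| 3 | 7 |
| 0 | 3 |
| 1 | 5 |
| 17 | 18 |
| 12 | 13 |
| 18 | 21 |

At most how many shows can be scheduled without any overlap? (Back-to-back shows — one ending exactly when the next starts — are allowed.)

Sorted by end: (0,3)  (1,5)  (3,7)  (12,13)  (17,18)  (18,21)
take (0,3); take (3,7); take (12,13); take (17,18); take (18,21).
Selected 5 shows.

5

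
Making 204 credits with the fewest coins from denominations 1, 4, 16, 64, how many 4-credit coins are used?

204 − 3×64→12 − 3×4→0
Count of 4: 3

3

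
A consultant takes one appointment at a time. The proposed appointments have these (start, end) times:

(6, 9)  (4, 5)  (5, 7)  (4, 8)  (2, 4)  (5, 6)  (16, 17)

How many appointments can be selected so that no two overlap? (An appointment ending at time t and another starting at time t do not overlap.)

5

Sort by end time and greedily take each interval whose start is ≥ the last chosen end.
By end time: (2,4), (4,5), (5,6), (5,7), (4,8), (6,9), (16,17).
Pick (2,4); next start ≥ 4 → (4,5); next start ≥ 5 → (5,6); next start ≥ 6 → (6,9); next start ≥ 9 → (16,17).
Selected 5 appointments.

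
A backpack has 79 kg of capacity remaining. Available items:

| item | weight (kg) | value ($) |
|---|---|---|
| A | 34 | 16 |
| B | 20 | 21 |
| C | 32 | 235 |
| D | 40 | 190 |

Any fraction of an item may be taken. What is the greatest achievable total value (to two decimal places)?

432.35

Sort by value per unit weight and fill in that order.
Ratios (sorted): C 7.34, D 4.75, B 1.05, A 0.47
take C (32 @ 235); take D (40 @ 190); take 7/20 of B → 7.35. Capacity used 79/79.
Total value = 432.35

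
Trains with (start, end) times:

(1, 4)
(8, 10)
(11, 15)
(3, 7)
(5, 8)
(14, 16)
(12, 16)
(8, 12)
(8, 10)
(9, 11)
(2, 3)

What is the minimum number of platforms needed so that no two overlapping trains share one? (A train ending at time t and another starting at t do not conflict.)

Count concurrent intervals with a sweep; the peak is the room count.
starts: [1, 2, 3, 5, 8, 8, 8, 9, 11, 12, 14]
ends:   [3, 4, 7, 8, 10, 10, 11, 12, 15, 16, 16]
s1→1 s2→2 e3→1 s3→2 e4→1 s5→2 e7→1 e8→0 s8→1 s8→2 s8→3 s9→4  — peak 4.

4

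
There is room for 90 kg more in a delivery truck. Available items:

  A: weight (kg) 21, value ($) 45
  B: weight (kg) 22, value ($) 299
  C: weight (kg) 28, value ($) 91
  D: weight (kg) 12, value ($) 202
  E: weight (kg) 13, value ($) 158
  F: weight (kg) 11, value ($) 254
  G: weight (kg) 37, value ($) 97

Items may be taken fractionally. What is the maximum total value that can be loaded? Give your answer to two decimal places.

1014.49

Sort by value per unit weight and fill in that order.
Order: F (254/11=23.09) > D (202/12=16.83) > B (299/22=13.59) > E (158/13=12.15) > C (91/28=3.25) > G (97/37=2.62) > A (45/21=2.14)
Fill: take F (11 @ 254) → take D (12 @ 202) → take B (22 @ 299) → take E (13 @ 158) → take C (28 @ 91) → take 4/37 of G → 10.49; 90/90 used.
Total value = 1014.49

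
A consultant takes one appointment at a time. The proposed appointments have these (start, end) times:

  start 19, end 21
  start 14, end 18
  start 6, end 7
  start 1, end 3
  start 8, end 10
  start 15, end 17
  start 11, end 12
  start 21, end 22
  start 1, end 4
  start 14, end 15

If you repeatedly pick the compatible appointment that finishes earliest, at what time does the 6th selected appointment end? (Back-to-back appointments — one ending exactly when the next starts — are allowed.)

By end time: (1,3), (1,4), (6,7), (8,10), (11,12), (14,15), (15,17), (14,18), (19,21), (21,22).
Pick (1,3); next start ≥ 3 → (6,7); next start ≥ 7 → (8,10); next start ≥ 10 → (11,12); next start ≥ 12 → (14,15); next start ≥ 15 → (15,17); next start ≥ 17 → (19,21); next start ≥ 21 → (21,22).
Selected: (1,3) (6,7) (8,10) (11,12) (14,15) (15,17) (19,21) (21,22)

17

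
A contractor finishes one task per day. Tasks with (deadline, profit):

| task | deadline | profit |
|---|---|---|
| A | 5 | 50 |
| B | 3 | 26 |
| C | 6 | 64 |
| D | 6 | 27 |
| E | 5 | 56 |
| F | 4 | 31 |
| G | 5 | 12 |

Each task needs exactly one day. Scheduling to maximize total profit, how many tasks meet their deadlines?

6

Sort by profit descending; place each in the latest free slot ≤ its deadline.
Profit order: C=64 E=56 A=50 F=31 D=27 B=26 G=12
Assign: C→slot 6, E→slot 5, A→slot 4, F→slot 3, D→slot 2, B→slot 1, G skipped.
Slots: [1:B] [2:D] [3:F] [4:A] [5:E] [6:C]
6 of 7 scheduled.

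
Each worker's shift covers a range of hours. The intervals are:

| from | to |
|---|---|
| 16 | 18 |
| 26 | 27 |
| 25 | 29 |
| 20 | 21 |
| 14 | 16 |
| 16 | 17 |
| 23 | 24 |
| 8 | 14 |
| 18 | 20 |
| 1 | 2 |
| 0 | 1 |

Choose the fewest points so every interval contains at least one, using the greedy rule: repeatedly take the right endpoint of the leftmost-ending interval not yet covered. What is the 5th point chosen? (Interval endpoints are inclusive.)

24

Sorted: [0,1] [1,2] [8,14] [14,16] [16,17] [16,18] [18,20] [20,21] [23,24] [26,27] [25,29]
{[0,1],[1,2]} hit by 1; {[8,14],[14,16]} hit by 14; {[16,17],[16,18]} hit by 17; {[18,20],[20,21]} hit by 20; {[23,24]} hit by 24; {[26,27],[25,29]} hit by 27.
Points: 1, 14, 17, 20, 24, 27 (6 total).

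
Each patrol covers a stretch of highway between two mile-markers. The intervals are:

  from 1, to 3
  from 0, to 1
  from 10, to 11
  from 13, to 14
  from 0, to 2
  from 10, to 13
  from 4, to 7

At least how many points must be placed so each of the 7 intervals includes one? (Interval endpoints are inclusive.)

Sort by right endpoint; whenever an interval is uncovered, place a point at its right end.
By right end: [0,1]  [0,2]  [1,3]  [4,7]  [10,11]  [10,13]  [13,14]
[0,1] uncovered → point at 1; [4,7] uncovered → point at 7; [10,11] uncovered → point at 11; [13,14] uncovered → point at 14.
Points: 1, 7, 11, 14 (4 total).

4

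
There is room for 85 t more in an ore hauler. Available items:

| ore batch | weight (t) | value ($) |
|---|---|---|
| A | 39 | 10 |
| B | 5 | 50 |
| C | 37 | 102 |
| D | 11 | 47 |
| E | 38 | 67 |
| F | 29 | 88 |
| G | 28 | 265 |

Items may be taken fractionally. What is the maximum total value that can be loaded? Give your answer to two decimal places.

483.08

Ratios (sorted): B 10.00, G 9.46, D 4.27, F 3.03, C 2.76, E 1.76, A 0.26
take B (5 @ 50); take G (28 @ 265); take D (11 @ 47); take F (29 @ 88); take 12/37 of C → 33.08. Capacity used 85/85.
Total value = 483.08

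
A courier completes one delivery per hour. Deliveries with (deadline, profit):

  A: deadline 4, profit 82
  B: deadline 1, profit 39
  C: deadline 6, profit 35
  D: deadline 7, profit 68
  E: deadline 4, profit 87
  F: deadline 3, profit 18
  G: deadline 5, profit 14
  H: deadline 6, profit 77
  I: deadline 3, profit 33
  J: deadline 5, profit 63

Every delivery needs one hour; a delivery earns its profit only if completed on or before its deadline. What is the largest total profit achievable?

451

Take jobs in profit order; each goes to the latest open slot no later than its deadline.
Profit order: E=87 A=82 H=77 D=68 J=63 B=39 C=35 I=33 F=18 G=14
Assign: E→slot 4, A→slot 3, H→slot 6, D→slot 7, J→slot 5, B→slot 1, C→slot 2, I skipped, F skipped, G skipped.
Slots: [1:B] [2:C] [3:A] [4:E] [5:J] [6:H] [7:D]
Profit = 39 + 35 + 82 + 87 + 63 + 77 + 68 = 451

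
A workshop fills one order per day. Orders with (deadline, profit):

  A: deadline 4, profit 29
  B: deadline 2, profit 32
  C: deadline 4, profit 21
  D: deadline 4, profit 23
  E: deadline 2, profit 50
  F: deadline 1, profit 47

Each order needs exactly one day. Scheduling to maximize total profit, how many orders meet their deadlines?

4

Take jobs in profit order; each goes to the latest open slot no later than its deadline.
Profit order: E=50 F=47 B=32 A=29 D=23 C=21
Assign: E→slot 2, F→slot 1, B skipped, A→slot 4, D→slot 3, C skipped.
Slots: [1:F] [2:E] [3:D] [4:A]
4 of 6 scheduled.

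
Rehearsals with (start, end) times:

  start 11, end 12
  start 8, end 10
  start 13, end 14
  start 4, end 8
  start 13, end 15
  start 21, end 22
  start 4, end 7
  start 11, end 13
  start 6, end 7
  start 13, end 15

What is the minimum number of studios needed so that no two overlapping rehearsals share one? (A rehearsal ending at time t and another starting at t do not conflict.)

The answer is the maximum number of intervals overlapping at any instant.
starts: [4, 4, 6, 8, 11, 11, 13, 13, 13, 21]
ends:   [7, 7, 8, 10, 12, 13, 14, 15, 15, 22]
s4→1 s4→2 s6→3  — peak 3.

3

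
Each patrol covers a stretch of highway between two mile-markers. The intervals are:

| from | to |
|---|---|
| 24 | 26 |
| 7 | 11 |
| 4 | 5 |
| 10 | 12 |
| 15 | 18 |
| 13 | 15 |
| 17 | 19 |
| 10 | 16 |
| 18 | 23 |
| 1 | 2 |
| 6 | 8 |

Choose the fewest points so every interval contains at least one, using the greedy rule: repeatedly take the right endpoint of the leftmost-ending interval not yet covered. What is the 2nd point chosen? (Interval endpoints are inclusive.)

5

By right end: [1,2]  [4,5]  [6,8]  [7,11]  [10,12]  [13,15]  [10,16]  [15,18]  [17,19]  [18,23]  [24,26]
[1,2] uncovered → point at 2; [4,5] uncovered → point at 5; [6,8] uncovered → point at 8; [10,12] uncovered → point at 12; [13,15] uncovered → point at 15; [17,19] uncovered → point at 19; [24,26] uncovered → point at 26.
Points: 2, 5, 8, 12, 15, 19, 26 (7 total).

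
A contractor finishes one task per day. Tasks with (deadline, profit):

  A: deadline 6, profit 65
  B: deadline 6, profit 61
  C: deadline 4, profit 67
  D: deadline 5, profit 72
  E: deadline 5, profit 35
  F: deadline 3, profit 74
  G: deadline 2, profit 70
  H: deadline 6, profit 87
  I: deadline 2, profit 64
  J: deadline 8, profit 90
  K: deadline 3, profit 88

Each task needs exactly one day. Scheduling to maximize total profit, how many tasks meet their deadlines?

Sort by profit descending; place each in the latest free slot ≤ its deadline.
By profit: J(d8,90), K(d3,88), H(d6,87), F(d3,74), D(d5,72), G(d2,70), C(d4,67), A(d6,65), I(d2,64), B(d6,61), E(d5,35)
J→slot 8; K→slot 3; H→slot 6; F→slot 2; D→slot 5; G→slot 1; C→slot 4; A skipped; I skipped; B skipped; E skipped.
7 of 11 scheduled.

7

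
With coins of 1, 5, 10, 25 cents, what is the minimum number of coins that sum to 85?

85 − 3×25→10 − 1×10→0
Total coins = 3 + 1 = 4

4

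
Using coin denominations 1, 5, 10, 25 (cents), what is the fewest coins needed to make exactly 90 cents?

Greedy: take as many of the largest coin as possible, then repeat with the remainder.
90 = 3×25 + 1×10 + 1×5
Total coins = 3 + 1 + 1 = 5

5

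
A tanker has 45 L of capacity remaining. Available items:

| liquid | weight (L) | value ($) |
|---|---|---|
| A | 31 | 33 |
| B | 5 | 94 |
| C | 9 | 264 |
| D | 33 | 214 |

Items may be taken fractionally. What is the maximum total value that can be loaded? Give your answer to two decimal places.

559.03

Greedy by value/weight ratio, highest first.
Ratios (sorted): C 29.33, B 18.80, D 6.48, A 1.06
take C (9 @ 264); take B (5 @ 94); take 31/33 of D → 201.03. Capacity used 45/45.
Total value = 559.03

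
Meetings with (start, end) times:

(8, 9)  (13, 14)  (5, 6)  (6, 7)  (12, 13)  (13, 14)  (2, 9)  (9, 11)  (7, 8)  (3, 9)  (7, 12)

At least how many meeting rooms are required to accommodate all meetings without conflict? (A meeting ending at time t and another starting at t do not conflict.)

4

Events (time:±→running): 2:+→1 3:+→2 5:+→3 6:-→2 6:+→3 7:-→2 7:+→3 7:+→4 … peak 4.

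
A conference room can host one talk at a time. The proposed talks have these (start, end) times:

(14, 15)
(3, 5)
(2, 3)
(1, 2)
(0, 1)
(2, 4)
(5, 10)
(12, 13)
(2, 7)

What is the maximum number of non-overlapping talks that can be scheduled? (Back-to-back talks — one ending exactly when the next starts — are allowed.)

Order by finish time; keep every interval that doesn't clash with the previous kept one.
Sorted by end: (0,1)  (1,2)  (2,3)  (2,4)  (3,5)  (2,7)  (5,10)  (12,13)  (14,15)
take (0,1); take (1,2); take (2,3); skip (2,4); take (3,5); take (5,10); take (12,13); take (14,15).
Selected 7 talks.

7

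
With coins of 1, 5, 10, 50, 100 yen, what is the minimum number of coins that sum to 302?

Greedy: take as many of the largest coin as possible, then repeat with the remainder.
302 − 3×100→2 − 2×1→0
Total coins = 3 + 2 = 5

5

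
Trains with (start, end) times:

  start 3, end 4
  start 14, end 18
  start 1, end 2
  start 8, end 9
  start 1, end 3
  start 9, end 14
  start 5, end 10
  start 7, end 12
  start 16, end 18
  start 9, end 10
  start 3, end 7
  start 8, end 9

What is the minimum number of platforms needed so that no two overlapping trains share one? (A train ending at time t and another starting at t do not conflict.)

4

Events (time:±→running): 1:+→1 1:+→2 2:-→1 3:-→0 3:+→1 3:+→2 4:-→1 5:+→2 7:-→1 7:+→2 8:+→3 8:+→4 … peak 4.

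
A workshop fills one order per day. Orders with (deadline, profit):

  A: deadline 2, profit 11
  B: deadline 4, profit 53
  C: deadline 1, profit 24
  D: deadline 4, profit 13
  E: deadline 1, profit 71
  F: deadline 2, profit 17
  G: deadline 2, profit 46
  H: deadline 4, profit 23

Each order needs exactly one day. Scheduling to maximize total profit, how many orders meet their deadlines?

Profit order: E=71 B=53 G=46 C=24 H=23 F=17 D=13 A=11
Assign: E→slot 1, B→slot 4, G→slot 2, C skipped, H→slot 3, F skipped, D skipped, A skipped.
Slots: [1:E] [2:G] [3:H] [4:B]
4 of 8 scheduled.

4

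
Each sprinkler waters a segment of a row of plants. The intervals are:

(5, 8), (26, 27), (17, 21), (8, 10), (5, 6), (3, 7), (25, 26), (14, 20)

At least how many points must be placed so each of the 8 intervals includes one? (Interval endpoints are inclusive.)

4

Sort by right endpoint; whenever an interval is uncovered, place a point at its right end.
By right end: [5,6]  [3,7]  [5,8]  [8,10]  [14,20]  [17,21]  [25,26]  [26,27]
[5,6] uncovered → point at 6; [8,10] uncovered → point at 10; [14,20] uncovered → point at 20; [25,26] uncovered → point at 26.
Points: 6, 10, 20, 26 (4 total).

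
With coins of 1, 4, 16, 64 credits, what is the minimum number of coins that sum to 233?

8

233 − 3×64→41 − 2×16→9 − 2×4→1 − 1×1→0
Total coins = 3 + 2 + 2 + 1 = 8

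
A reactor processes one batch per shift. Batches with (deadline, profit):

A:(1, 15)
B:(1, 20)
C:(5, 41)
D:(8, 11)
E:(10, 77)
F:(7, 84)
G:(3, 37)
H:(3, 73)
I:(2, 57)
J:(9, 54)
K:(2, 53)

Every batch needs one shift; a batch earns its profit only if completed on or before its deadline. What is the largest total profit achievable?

450

By profit: F(d7,84), E(d10,77), H(d3,73), I(d2,57), J(d9,54), K(d2,53), C(d5,41), G(d3,37), B(d1,20), A(d1,15), D(d8,11)
F→slot 7; E→slot 10; H→slot 3; I→slot 2; J→slot 9; K→slot 1; C→slot 5; G skipped; B skipped; A skipped; D→slot 8.
Profit = 53 + 57 + 73 + 41 + 84 + 11 + 54 + 77 = 450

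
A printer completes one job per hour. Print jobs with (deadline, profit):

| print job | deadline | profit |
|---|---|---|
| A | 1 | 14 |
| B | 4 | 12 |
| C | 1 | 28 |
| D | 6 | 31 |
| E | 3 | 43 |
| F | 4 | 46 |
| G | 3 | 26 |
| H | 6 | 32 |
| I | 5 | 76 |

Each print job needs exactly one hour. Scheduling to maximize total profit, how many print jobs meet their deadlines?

Profit order: I=76 F=46 E=43 H=32 D=31 C=28 G=26 A=14 B=12
Assign: I→slot 5, F→slot 4, E→slot 3, H→slot 6, D→slot 2, C→slot 1, G skipped, A skipped, B skipped.
Slots: [1:C] [2:D] [3:E] [4:F] [5:I] [6:H]
6 of 9 scheduled.

6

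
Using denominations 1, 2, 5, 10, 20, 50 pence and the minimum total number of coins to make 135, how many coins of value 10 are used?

135 − 2×50→35 − 1×20→15 − 1×10→5 − 1×5→0
Count of 10: 1

1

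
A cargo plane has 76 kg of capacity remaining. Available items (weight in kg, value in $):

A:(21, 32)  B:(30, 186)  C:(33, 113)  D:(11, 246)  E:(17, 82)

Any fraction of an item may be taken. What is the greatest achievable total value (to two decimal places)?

Sort by value per unit weight and fill in that order.
Ratios (sorted): D 22.36, B 6.20, E 4.82, C 3.42, A 1.52
take D (11 @ 246); take B (30 @ 186); take E (17 @ 82); take 18/33 of C → 61.64. Capacity used 76/76.
Total value = 575.64

575.64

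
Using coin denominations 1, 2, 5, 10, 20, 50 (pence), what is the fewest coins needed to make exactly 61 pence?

3

61 − 1×50→11 − 1×10→1 − 1×1→0
Total coins = 1 + 1 + 1 = 3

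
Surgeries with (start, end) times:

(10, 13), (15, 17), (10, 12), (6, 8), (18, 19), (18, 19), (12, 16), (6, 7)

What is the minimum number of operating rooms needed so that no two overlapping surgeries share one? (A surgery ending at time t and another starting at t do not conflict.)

Events (time:±→running): 6:+→1 6:+→2 … peak 2.

2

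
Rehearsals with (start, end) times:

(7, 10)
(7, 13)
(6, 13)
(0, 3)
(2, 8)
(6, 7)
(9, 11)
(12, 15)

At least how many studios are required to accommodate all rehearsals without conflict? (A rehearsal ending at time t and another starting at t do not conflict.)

4

Events (time:±→running): 0:+→1 2:+→2 3:-→1 6:+→2 6:+→3 7:-→2 7:+→3 7:+→4 … peak 4.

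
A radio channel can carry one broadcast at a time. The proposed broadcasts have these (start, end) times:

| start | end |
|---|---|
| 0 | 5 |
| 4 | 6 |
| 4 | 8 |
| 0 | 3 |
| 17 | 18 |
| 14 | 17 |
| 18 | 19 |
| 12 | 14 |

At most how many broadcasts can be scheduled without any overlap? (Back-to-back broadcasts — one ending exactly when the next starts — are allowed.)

6

Sort by end time and greedily take each interval whose start is ≥ the last chosen end.
By end time: (0,3), (0,5), (4,6), (4,8), (12,14), (14,17), (17,18), (18,19).
Pick (0,3); next start ≥ 3 → (4,6); next start ≥ 6 → (12,14); next start ≥ 14 → (14,17); next start ≥ 17 → (17,18); next start ≥ 18 → (18,19).
Selected 6 broadcasts.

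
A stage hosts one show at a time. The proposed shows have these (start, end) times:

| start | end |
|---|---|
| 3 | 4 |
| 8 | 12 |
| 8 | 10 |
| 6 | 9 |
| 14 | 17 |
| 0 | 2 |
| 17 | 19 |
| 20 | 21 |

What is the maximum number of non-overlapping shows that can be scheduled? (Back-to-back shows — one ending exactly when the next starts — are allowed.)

6

Sort by end time and greedily take each interval whose start is ≥ the last chosen end.
Sorted by end: (0,2)  (3,4)  (6,9)  (8,10)  (8,12)  (14,17)  (17,19)  (20,21)
take (0,2); take (3,4); take (6,9); skip (8,12); take (14,17); take (17,19); take (20,21).
Selected 6 shows.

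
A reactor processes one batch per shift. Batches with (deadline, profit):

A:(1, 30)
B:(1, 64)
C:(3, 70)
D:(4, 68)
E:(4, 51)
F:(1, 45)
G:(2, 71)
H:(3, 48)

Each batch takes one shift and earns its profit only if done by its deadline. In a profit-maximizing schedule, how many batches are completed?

Sort by profit descending; place each in the latest free slot ≤ its deadline.
By profit: G(d2,71), C(d3,70), D(d4,68), B(d1,64), E(d4,51), H(d3,48), F(d1,45), A(d1,30)
G→slot 2; C→slot 3; D→slot 4; B→slot 1; E skipped; H skipped; F skipped; A skipped.
4 of 8 scheduled.

4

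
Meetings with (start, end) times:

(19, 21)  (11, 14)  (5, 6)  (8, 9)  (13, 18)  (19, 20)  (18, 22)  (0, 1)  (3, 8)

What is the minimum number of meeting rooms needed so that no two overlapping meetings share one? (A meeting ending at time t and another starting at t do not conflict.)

3

Count concurrent intervals with a sweep; the peak is the room count.
Events (time:±→running): 0:+→1 1:-→0 3:+→1 5:+→2 6:-→1 8:-→0 8:+→1 9:-→0 11:+→1 13:+→2 14:-→1 18:-→0 18:+→1 19:+→2 19:+→3 … peak 3.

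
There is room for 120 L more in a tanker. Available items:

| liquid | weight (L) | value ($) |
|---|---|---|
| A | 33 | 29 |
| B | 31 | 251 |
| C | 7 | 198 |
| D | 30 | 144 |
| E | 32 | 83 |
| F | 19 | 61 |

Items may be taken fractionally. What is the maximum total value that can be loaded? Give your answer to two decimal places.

737.88

Greedy by value/weight ratio, highest first.
Order: C (198/7=28.29) > B (251/31=8.10) > D (144/30=4.80) > F (61/19=3.21) > E (83/32=2.59) > A (29/33=0.88)
Fill: take C (7 @ 198) → take B (31 @ 251) → take D (30 @ 144) → take F (19 @ 61) → take E (32 @ 83) → take 1/33 of A → 0.88; 120/120 used.
Total value = 737.88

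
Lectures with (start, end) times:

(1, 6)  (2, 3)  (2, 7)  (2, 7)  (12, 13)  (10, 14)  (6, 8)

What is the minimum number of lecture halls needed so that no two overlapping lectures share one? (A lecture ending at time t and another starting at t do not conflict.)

4

Count concurrent intervals with a sweep; the peak is the room count.
Events (time:±→running): 1:+→1 2:+→2 2:+→3 2:+→4 … peak 4.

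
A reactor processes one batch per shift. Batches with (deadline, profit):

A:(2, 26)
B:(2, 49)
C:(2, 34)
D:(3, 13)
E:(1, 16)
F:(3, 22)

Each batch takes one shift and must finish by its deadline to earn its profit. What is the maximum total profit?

Sort by profit descending; place each in the latest free slot ≤ its deadline.
Profit order: B=49 C=34 A=26 F=22 E=16 D=13
Assign: B→slot 2, C→slot 1, A skipped, F→slot 3, E skipped, D skipped.
Slots: [1:C] [2:B] [3:F]
Profit = 34 + 49 + 22 = 105

105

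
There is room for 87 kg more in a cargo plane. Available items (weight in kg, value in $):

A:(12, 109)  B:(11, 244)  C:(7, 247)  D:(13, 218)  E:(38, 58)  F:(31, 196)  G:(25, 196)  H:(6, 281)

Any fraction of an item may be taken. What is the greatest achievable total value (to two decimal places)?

1377.19

Order: H (281/6=46.83) > C (247/7=35.29) > B (244/11=22.18) > D (218/13=16.77) > A (109/12=9.08) > G (196/25=7.84) > F (196/31=6.32) > E (58/38=1.53)
Fill: take H (6 @ 281) → take C (7 @ 247) → take B (11 @ 244) → take D (13 @ 218) → take A (12 @ 109) → take G (25 @ 196) → take 13/31 of F → 82.19; 87/87 used.
Total value = 1377.19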